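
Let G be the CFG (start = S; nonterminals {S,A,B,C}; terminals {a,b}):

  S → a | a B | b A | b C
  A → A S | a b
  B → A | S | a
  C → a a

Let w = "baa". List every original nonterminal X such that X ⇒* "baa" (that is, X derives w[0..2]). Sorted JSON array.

CNF form of G:
  S -> T0 B | T1 A | T1 C | a
  A -> A S | T0 T1
  B -> A S | T0 B | T0 T1 | T1 A | T1 C | a
  C -> T0 T0
  T0 -> a
  T1 -> b

CYK fill — only the sub-triangle for w[0..2]:
  T[0,0] 'b' = {T1}  orig:{}
  T[1,1] 'a' = {B,S,T0}  orig:{B,S}
  T[2,2] 'a' = {B,S,T0}  orig:{B,S}
  T[0,1] 'ba' = ∅
  T[1,2] 'aa' = {B,C,S}
  T[0,2] 'baa' = {B,S}

Original NTs in T[0,2] deriving "baa": ["B", "S"]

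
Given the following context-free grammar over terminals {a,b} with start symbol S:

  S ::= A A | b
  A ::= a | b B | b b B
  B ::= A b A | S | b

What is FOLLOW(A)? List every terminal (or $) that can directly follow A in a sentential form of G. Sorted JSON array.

Compute FIRST by fixpoint:
[1]
  A via A→a: +{a}
  A via A→b B: +{b}
  B via B→A b A: +{a,b}
  S via S→A A: +{a,b}
  FIRST[S]={a,b}  FIRST[A]={a,b}  FIRST[B]={a,b}
[2] (no change)
  FIRST[S]={a,b}  FIRST[A]={a,b}  FIRST[B]={a,b}

FOLLOW sets:
seed FOLLOW(S) with $
iter 1:
  B→A b A: FOLLOW(A) ⊇ FIRST(b) = {b}; new: +{b}
  S→A A: FOLLOW(A) ⊇ FIRST(A) = {a,b}; new: +{a}
  S→A A: FOLLOW(A) ⊇ FOLLOW(S) ⊇ {$}; new: +{$}
  S: {$}  A: {$,a,b}  B: {}
iter 2:
  A→b B: FOLLOW(B) ⊇ FOLLOW(A) ⊇ {$,a,b}; new: +{$,a,b}
  B→S: FOLLOW(S) ⊇ FOLLOW(B) ⊇ {$,a,b}; new: +{a,b}
  S: {$,a,b}  A: {$,a,b}  B: {$,a,b}
iter 3: (stable)
  S: {$,a,b}  A: {$,a,b}  B: {$,a,b}

FOLLOW(A) = ["$", "a", "b"]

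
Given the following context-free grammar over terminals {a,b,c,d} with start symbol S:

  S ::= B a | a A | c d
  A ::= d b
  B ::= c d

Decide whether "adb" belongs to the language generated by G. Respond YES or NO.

CNF form of G:
  S -> B T3 | T2 T0 | T3 A
  A -> T0 T1
  B -> T2 T0
  T0 -> d
  T1 -> b
  T2 -> c
  T3 -> a

Fill CYK table bottom-up:
  [0..0]={T3}  "a"  orig:{}
  [1..1]={T0}  "d"  orig:{}
  [2..2]={T1}  "b"  orig:{}
  [0..1]=∅  "ad"
  [1..2]={A}  "db"
  [0..2]={S}  "adb"

S ∈ T[0,2] ⇒ YES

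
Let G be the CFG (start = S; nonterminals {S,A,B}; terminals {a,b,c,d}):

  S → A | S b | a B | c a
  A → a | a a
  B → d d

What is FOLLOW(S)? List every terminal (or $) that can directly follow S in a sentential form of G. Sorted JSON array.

Compute FIRST by fixpoint:
round 1:
  A via A→a: +{a}
  B via B→d d: +{d}
  S via S→A: +{a}
  S via S→c a: +{c}
  S: {a,c}  A: {a}  B: {d}
round 2: (stable)
  S: {a,c}  A: {a}  B: {d}

FOLLOW iteration:
initialize: $ ∈ FOLLOW(S)
[1]
  S→A: FOLLOW(A) ⊇ FOLLOW(S) ⊇ {$}; new: +{$}
  S→S b: FOLLOW(S) ⊇ FIRST(b) = {b}; new: +{b}
  S→a B: FOLLOW(B) ⊇ FOLLOW(S) ⊇ {$,b}; new: +{$,b}
  S: {$,b}  A: {$}  B: {$,b}
[2]
  S→A: FOLLOW(A) ⊇ FOLLOW(S) ⊇ {$,b}; new: +{b}
  S: {$,b}  A: {$,b}  B: {$,b}
[3] — fixpoint
  S: {$,b}  A: {$,b}  B: {$,b}

FOLLOW(S) = ["$", "b"]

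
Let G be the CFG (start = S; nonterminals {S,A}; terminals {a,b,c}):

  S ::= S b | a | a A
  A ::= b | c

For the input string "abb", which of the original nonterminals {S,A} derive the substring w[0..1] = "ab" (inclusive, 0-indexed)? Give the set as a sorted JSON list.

Convert to CNF:
  S -> S T0 | T1 A | a
  A -> b | c
  T0 -> b
  T1 -> a

CYK fill, restricted to cells inside w[0..1]:
  cell(0,0) a: {S,T1}  orig:{S}
  cell(1,1) b: {A,T0}  orig:{A}
  cell(0,1) ab: {S}

Original NTs in T[0,1] deriving "ab": ["S"]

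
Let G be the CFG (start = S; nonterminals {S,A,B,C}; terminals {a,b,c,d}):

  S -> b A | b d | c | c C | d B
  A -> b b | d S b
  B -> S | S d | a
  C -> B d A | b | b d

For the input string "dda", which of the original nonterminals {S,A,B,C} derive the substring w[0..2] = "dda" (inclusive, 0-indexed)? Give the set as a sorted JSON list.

CNF form of G:
  S -> T0 A | T0 T1 | T1 B | T2 C | c
  A -> T0 T0 | T1 X3
  B -> S T1 | T0 A | T0 T1 | T1 B | T2 C | a | c
  C -> B X4 | T0 T1 | b
  T0 -> b
  T1 -> d
  T2 -> c
  X3 -> S T0
  X4 -> T1 A

CYK table (by increasing span) (cells [i..j] with 0 ≤ i ≤ j ≤ 2 only):
  cell(0,0) d: {T1}  orig:{}
  cell(1,1) d: {T1}  orig:{}
  cell(2,2) a: {B}
  cell(0,1) dd: ∅
  cell(1,2) da: {B,S}
  cell(0,2) dda: {B,S}

Original NTs in T[0,2] deriving "dda": ["B", "S"]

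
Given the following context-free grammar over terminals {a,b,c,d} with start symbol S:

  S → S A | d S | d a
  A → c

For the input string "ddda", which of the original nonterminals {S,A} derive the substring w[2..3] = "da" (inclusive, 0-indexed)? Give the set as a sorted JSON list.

CNF form of G:
  S -> S A | T0 S | T0 T1
  A -> c
  T0 -> d
  T1 -> a

Fill CYK table bottom-up — only the sub-triangle for w[2..3]:
  T[2,2] 'd' = {T0}  orig:{}
  T[3,3] 'a' = {T1}  orig:{}
  T[2,3] 'da' = {S}

Original NTs in T[2,3] deriving "da": ["S"]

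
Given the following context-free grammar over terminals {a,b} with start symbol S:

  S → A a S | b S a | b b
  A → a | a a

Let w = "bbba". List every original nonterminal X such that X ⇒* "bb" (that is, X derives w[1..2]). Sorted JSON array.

Convert to CNF:
  S -> A X2 | T1 T1 | T1 X3
  A -> T0 T0 | a
  T0 -> a
  T1 -> b
  X2 -> T0 S
  X3 -> S T0

CYK table (by increasing span) (cells [i..j] with 1 ≤ i ≤ j ≤ 2 only):
  T[1,1] 'b' = {T1}  orig:{}
  T[2,2] 'b' = {T1}  orig:{}
  T[1,2] 'bb' = {S}

Original NTs in T[1,2] deriving "bb": ["S"]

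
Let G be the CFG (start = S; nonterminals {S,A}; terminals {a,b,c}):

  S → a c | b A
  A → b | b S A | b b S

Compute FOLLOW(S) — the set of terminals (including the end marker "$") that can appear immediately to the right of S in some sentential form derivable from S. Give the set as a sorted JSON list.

FIRST iteration:
pass 1:
  A via A→b: +{b}
  S via S→a c: +{a}
  S via S→b A: +{b}
  FIRST[S]={a,b}  FIRST[A]={b}
pass 2: — fixpoint
  FIRST[S]={a,b}  FIRST[A]={b}

Compute FOLLOW by fixpoint:
initialize: $ ∈ FOLLOW(S)
pass 1:
  A→b S A: FOLLOW(S) ⊇ FIRST(A) = {b}; new: +{b}
  S→b A: FOLLOW(A) ⊇ FOLLOW(S) ⊇ {$,b}; new: +{$,b}
  FOLLOW(S)={$,b}  FOLLOW(A)={$,b}
pass 2: — fixpoint
  FOLLOW(S)={$,b}  FOLLOW(A)={$,b}

FOLLOW(S) = ["$", "b"]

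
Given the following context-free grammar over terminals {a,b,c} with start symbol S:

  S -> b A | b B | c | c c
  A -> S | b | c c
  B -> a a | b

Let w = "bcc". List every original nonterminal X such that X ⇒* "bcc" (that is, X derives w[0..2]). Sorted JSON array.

Convert to CNF:
  S -> T0 A | T0 B | T1 T1 | c
  A -> T0 A | T0 B | T1 T1 | b | c
  B -> T2 T2 | b
  T0 -> b
  T1 -> c
  T2 -> a

Fill CYK table bottom-up, restricted to cells inside w[0..2]:
  [0..0]={A,B,T0}  "b"  orig:{A,B}
  [1..1]={A,S,T1}  "c"  orig:{A,S}
  [2..2]={A,S,T1}  "c"  orig:{A,S}
  [0..1]={A,S}  "bc"
  [1..2]={A,S}  "cc"
  [0..2]={A,S}  "bcc"

Original NTs in T[0,2] deriving "bcc": ["A", "S"]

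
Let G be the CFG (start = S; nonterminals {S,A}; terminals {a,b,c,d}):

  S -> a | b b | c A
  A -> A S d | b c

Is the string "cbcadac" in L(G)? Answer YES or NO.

CNF form of G:
  S -> T1 T1 | T2 A | a
  A -> A X3 | T1 T2
  T0 -> d
  T1 -> b
  T2 -> c
  X3 -> S T0

Fill CYK table bottom-up:
  T[0,0] 'c' = {T2}  orig:{}
  T[1,1] 'b' = {T1}  orig:{}
  T[2,2] 'c' = {T2}  orig:{}
  T[3,3] 'a' = {S}
  T[4,4] 'd' = {T0}  orig:{}
  T[5,5] 'a' = {S}
  T[6,6] 'c' = {T2}  orig:{}
  T[0,1] 'cb' = ∅
  T[1,2] 'bc' = {A}
  T[2,3] 'ca' = ∅
  T[3,4] 'ad' = {X3}  orig:{}
  T[4,5] 'da' = ∅
  T[5,6] 'ac' = ∅
  T[0,2] 'cbc' = {S}
  T[1,3] 'bca' = ∅
  T[2,4] 'cad' = ∅
  T[3,5] 'ada' = ∅
  T[4,6] 'dac' = ∅
  T[0,3] 'cbca' = ∅
  T[1,4] 'bcad' = {A}
  T[2,5] 'cada' = ∅
  T[3,6] 'adac' = ∅
  T[0,4] 'cbcad' = {S}
  T[1,5] 'bcada' = ∅
  T[2,6] 'cadac' = ∅
  T[0,5] 'cbcada' = ∅
  T[1,6] 'bcadac' = ∅
  T[0,6] 'cbcadac' = ∅

S ∉ T[0,6] ⇒ NO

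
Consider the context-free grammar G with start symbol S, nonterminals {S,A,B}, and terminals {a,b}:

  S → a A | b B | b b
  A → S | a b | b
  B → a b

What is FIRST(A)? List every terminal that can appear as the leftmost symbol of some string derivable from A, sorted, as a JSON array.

Compute FIRST by fixpoint:
round 1:
  A via A→a b: +{a}
  A via A→b: +{b}
  B via B→a b: +{a}
  S via S→a A: +{a}
  S via S→b B: +{b}
  FIRST[S]={a,b}  FIRST[A]={a,b}  FIRST[B]={a}
round 2: done
  FIRST[S]={a,b}  FIRST[A]={a,b}  FIRST[B]={a}

FIRST(A) = ["a", "b"]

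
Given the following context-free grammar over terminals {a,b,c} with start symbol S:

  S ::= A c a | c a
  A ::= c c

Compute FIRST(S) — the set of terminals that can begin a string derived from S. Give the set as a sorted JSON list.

FIRST iteration:
pass 1:
  A via A→c c: +{c}
  S via S→A c a: +{c}
  S: {c}  A: {c}
pass 2: done
  S: {c}  A: {c}

FIRST(S) = ["c"]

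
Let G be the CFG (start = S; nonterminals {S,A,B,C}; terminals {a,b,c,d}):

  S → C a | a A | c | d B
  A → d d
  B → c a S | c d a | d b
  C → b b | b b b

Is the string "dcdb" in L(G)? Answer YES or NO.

CNF form of G:
  S -> C T2 | T0 B | T2 A | c
  A -> T0 T0
  B -> T0 T3 | T1 X4 | T1 X5
  C -> T3 T3 | T3 X6
  T0 -> d
  T1 -> c
  T2 -> a
  T3 -> b
  X4 -> T2 S
  X5 -> T0 T2
  X6 -> T3 T3

CYK fill:
  T[0,0] 'd' = {T0}  orig:{}
  T[1,1] 'c' = {S,T1}  orig:{S}
  T[2,2] 'd' = {T0}  orig:{}
  T[3,3] 'b' = {T3}  orig:{}
  T[0,1] 'dc' = ∅
  T[1,2] 'cd' = ∅
  T[2,3] 'db' = {B}
  T[0,2] 'dcd' = ∅
  T[1,3] 'cdb' = ∅
  T[0,3] 'dcdb' = ∅

S ∉ T[0,3] ⇒ NO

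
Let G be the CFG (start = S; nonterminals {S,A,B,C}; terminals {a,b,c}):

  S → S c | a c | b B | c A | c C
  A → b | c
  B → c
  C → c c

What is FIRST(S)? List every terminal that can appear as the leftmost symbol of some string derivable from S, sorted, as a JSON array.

FIRST sets, iterate to fixpoint:
round 1:
  A via A→b: +{b}
  A via A→c: +{c}
  B via B→c: +{c}
  C via C→c c: +{c}
  S via S→a c: +{a}
  S via S→b B: +{b}
  S via S→c A: +{c}
  FIRST(S)={a,b,c}  FIRST(A)={b,c}  FIRST(B)={c}  FIRST(C)={c}
round 2: done
  FIRST(S)={a,b,c}  FIRST(A)={b,c}  FIRST(B)={c}  FIRST(C)={c}

FIRST(S) = ["a", "b", "c"]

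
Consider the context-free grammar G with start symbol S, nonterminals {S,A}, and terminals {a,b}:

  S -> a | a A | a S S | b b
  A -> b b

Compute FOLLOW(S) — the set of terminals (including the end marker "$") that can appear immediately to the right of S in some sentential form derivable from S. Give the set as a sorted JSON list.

FIRST iteration:
iter 1:
  A via A→b b: +{b}
  S via S→a: +{a}
  S via S→b b: +{b}
  S: {a,b}  A: {b}
iter 2: (stable)
  S: {a,b}  A: {b}

Compute FOLLOW by fixpoint:
FOLLOW(S) := {$}
iter 1:
  S→a A: FOLLOW(A) ⊇ FOLLOW(S) ⊇ {$}; new: +{$}
  S→a S S: FOLLOW(S) ⊇ FIRST(S) = {a,b}; new: +{a,b}
  FOLLOW[S]={$,a,b}  FOLLOW[A]={$}
iter 2:
  S→a A: FOLLOW(A) ⊇ FOLLOW(S) ⊇ {$,a,b}; new: +{a,b}
  FOLLOW[S]={$,a,b}  FOLLOW[A]={$,a,b}
iter 3: (stable)
  FOLLOW[S]={$,a,b}  FOLLOW[A]={$,a,b}

FOLLOW(S) = ["$", "a", "b"]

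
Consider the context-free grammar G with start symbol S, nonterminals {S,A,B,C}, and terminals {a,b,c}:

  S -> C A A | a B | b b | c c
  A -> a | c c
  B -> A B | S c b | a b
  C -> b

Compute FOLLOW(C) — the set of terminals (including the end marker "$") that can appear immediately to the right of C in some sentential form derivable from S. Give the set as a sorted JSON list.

FIRST iteration:
round 1:
  A via A→a: +{a}
  A via A→c c: +{c}
  B via B→A B: +{a,c}
  C via C→b: +{b}
  S via S→C A A: +{b}
  S via S→a B: +{a}
  S via S→c c: +{c}
  FIRST(S)={a,b,c}  FIRST(A)={a,c}  FIRST(B)={a,c}  FIRST(C)={b}
round 2:
  B via B→S c b: +{b}
  FIRST(S)={a,b,c}  FIRST(A)={a,c}  FIRST(B)={a,b,c}  FIRST(C)={b}
round 3: — fixpoint
  FIRST(S)={a,b,c}  FIRST(A)={a,c}  FIRST(B)={a,b,c}  FIRST(C)={b}

FOLLOW sets:
initialize: $ ∈ FOLLOW(S)
iter 1:
  B→A B: FOLLOW(A) ⊇ FIRST(B) = {a,b,c}; new: +{a,b,c}
  B→S c b: FOLLOW(S) ⊇ FIRST(c) = {c}; new: +{c}
  S→C A A: FOLLOW(C) ⊇ FIRST(A) = {a,c}; new: +{a,c}
  S→C A A: FOLLOW(A) ⊇ FOLLOW(S) ⊇ {$,c}; new: +{$}
  S→a B: FOLLOW(B) ⊇ FOLLOW(S) ⊇ {$,c}; new: +{$,c}
  FOLLOW(S)={$,c}  FOLLOW(A)={$,a,b,c}  FOLLOW(B)={$,c}  FOLLOW(C)={a,c}
iter 2: (no change)
  FOLLOW(S)={$,c}  FOLLOW(A)={$,a,b,c}  FOLLOW(B)={$,c}  FOLLOW(C)={a,c}

FOLLOW(C) = ["a", "c"]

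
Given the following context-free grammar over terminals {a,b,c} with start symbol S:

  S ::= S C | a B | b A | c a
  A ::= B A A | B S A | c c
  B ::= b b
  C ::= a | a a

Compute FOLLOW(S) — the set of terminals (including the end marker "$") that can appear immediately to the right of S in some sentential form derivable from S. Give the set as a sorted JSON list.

FIRST iteration:
round 1:
  A via A→c c: +{c}
  B via B→b b: +{b}
  C via C→a: +{a}
  S via S→a B: +{a}
  S via S→b A: +{b}
  S via S→c a: +{c}
  S: {a,b,c}  A: {c}  B: {b}  C: {a}
round 2:
  A via A→B A A: +{b}
  S: {a,b,c}  A: {b,c}  B: {b}  C: {a}
round 3: done
  S: {a,b,c}  A: {b,c}  B: {b}  C: {a}

Compute FOLLOW by fixpoint:
seed FOLLOW(S) with $
pass 1:
  A→B A A: FOLLOW(B) ⊇ FIRST(A) = {b,c}; new: +{b,c}
  A→B A A: FOLLOW(A) ⊇ FIRST(A) = {b,c}; new: +{b,c}
  A→B S A: FOLLOW(B) ⊇ FIRST(S) = {a,b,c}; new: +{a}
  A→B S A: FOLLOW(S) ⊇ FIRST(A) = {b,c}; new: +{b,c}
  S→S C: FOLLOW(S) ⊇ FIRST(C) = {a}; new: +{a}
  S→S C: FOLLOW(C) ⊇ FOLLOW(S) ⊇ {$,a,b,c}; new: +{$,a,b,c}
  S→a B: FOLLOW(B) ⊇ FOLLOW(S) ⊇ {$,a,b,c}; new: +{$}
  S→b A: FOLLOW(A) ⊇ FOLLOW(S) ⊇ {$,a,b,c}; new: +{$,a}
  FOLLOW(S)={$,a,b,c}  FOLLOW(A)={$,a,b,c}  FOLLOW(B)={$,a,b,c}  FOLLOW(C)={$,a,b,c}
pass 2: (no change)
  FOLLOW(S)={$,a,b,c}  FOLLOW(A)={$,a,b,c}  FOLLOW(B)={$,a,b,c}  FOLLOW(C)={$,a,b,c}

FOLLOW(S) = ["$", "a", "b", "c"]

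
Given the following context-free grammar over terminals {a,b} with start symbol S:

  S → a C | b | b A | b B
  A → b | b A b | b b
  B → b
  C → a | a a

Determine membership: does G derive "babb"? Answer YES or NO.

CNF form of G:
  S -> T0 A | T0 B | T1 C | b
  A -> T0 T0 | T0 X2 | b
  B -> b
  C -> T1 T1 | a
  T0 -> b
  T1 -> a
  X2 -> A T0

CYK fill:
  [0..0]={A,B,S,T0}  "b"  orig:{A,B,S}
  [1..1]={C,T1}  "a"  orig:{C}
  [2..2]={A,B,S,T0}  "b"  orig:{A,B,S}
  [3..3]={A,B,S,T0}  "b"  orig:{A,B,S}
  [0..1]=∅  "ba"
  [1..2]=∅  "ab"
  [2..3]={A,S,X2}  "bb"  orig:{A,S}
  [0..2]=∅  "bab"
  [1..3]=∅  "abb"
  [0..3]=∅  "babb"

S ∉ T[0,3] ⇒ NO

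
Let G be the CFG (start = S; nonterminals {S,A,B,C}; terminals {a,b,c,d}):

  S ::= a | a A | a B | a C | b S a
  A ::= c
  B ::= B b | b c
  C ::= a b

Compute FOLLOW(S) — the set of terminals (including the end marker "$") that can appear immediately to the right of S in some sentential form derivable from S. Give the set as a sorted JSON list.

FIRST sets, iterate to fixpoint:
iter 1:
  A via A→c: +{c}
  B via B→b c: +{b}
  C via C→a b: +{a}
  S via S→a: +{a}
  S via S→b S a: +{b}
  S: {a,b}  A: {c}  B: {b}  C: {a}
iter 2: (no change)
  S: {a,b}  A: {c}  B: {b}  C: {a}

FOLLOW sets:
initialize: $ ∈ FOLLOW(S)
[1]
  B→B b: FOLLOW(B) ⊇ FIRST(b) = {b}; new: +{b}
  S→a A: FOLLOW(A) ⊇ FOLLOW(S) ⊇ {$}; new: +{$}
  S→a B: FOLLOW(B) ⊇ FOLLOW(S) ⊇ {$}; new: +{$}
  S→a C: FOLLOW(C) ⊇ FOLLOW(S) ⊇ {$}; new: +{$}
  S→b S a: FOLLOW(S) ⊇ FIRST(a) = {a}; new: +{a}
  S: {$,a}  A: {$}  B: {$,b}  C: {$}
[2]
  S→a A: FOLLOW(A) ⊇ FOLLOW(S) ⊇ {$,a}; new: +{a}
  S→a B: FOLLOW(B) ⊇ FOLLOW(S) ⊇ {$,a}; new: +{a}
  S→a C: FOLLOW(C) ⊇ FOLLOW(S) ⊇ {$,a}; new: +{a}
  S: {$,a}  A: {$,a}  B: {$,a,b}  C: {$,a}
[3] — fixpoint
  S: {$,a}  A: {$,a}  B: {$,a,b}  C: {$,a}

FOLLOW(S) = ["$", "a"]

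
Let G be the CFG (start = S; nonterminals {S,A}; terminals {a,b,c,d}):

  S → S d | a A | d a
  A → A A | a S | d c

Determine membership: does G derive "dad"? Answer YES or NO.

CNF form of G:
  S -> S T1 | T0 A | T1 T0
  A -> A A | T0 S | T1 T2
  T0 -> a
  T1 -> d
  T2 -> c

Fill CYK table bottom-up:
  [0..0]={T1}  "d"  orig:{}
  [1..1]={T0}  "a"  orig:{}
  [2..2]={T1}  "d"  orig:{}
  [0..1]={S}  "da"
  [1..2]=∅  "ad"
  [0..2]={S}  "dad"

S ∈ T[0,2] ⇒ YES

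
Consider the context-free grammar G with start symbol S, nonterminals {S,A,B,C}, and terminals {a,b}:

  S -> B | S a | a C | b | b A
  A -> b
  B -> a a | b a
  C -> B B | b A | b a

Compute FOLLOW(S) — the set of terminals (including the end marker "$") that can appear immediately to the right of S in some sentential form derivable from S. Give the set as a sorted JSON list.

Compute FIRST by fixpoint:
pass 1:
  A via A→b: +{b}
  B via B→a a: +{a}
  B via B→b a: +{b}
  C via C→B B: +{a,b}
  S via S→B: +{a,b}
  FIRST(S)={a,b}  FIRST(A)={b}  FIRST(B)={a,b}  FIRST(C)={a,b}
pass 2: (no change)
  FIRST(S)={a,b}  FIRST(A)={b}  FIRST(B)={a,b}  FIRST(C)={a,b}

FOLLOW iteration:
FOLLOW(S) := {$}
[1]
  C→B B: FOLLOW(B) ⊇ FIRST(B) = {a,b}; new: +{a,b}
  S→B: FOLLOW(B) ⊇ FOLLOW(S) ⊇ {$}; new: +{$}
  S→S a: FOLLOW(S) ⊇ FIRST(a) = {a}; new: +{a}
  S→a C: FOLLOW(C) ⊇ FOLLOW(S) ⊇ {$,a}; new: +{$,a}
  S→b A: FOLLOW(A) ⊇ FOLLOW(S) ⊇ {$,a}; new: +{$,a}
  FOLLOW[S]={$,a}  FOLLOW[A]={$,a}  FOLLOW[B]={$,a,b}  FOLLOW[C]={$,a}
[2] done
  FOLLOW[S]={$,a}  FOLLOW[A]={$,a}  FOLLOW[B]={$,a,b}  FOLLOW[C]={$,a}

FOLLOW(S) = ["$", "a"]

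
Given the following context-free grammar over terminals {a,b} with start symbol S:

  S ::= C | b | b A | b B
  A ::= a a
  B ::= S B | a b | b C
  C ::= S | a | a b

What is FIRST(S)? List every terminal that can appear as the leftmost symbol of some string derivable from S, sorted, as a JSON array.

FIRST sets, iterate to fixpoint:
[1]
  A via A→a a: +{a}
  B via B→a b: +{a}
  B via B→b C: +{b}
  C via C→a: +{a}
  S via S→C: +{a}
  S via S→b: +{b}
  FIRST[S]={a,b}  FIRST[A]={a}  FIRST[B]={a,b}  FIRST[C]={a}
[2]
  C via C→S: +{b}
  FIRST[S]={a,b}  FIRST[A]={a}  FIRST[B]={a,b}  FIRST[C]={a,b}
[3] done
  FIRST[S]={a,b}  FIRST[A]={a}  FIRST[B]={a,b}  FIRST[C]={a,b}

FIRST(S) = ["a", "b"]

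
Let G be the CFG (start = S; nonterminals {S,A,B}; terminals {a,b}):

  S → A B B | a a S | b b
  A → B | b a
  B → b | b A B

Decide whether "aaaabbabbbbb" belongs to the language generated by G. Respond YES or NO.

Convert to CNF:
  S -> A X4 | T0 T0 | T1 X5
  A -> T0 T1 | T0 X2 | b
  B -> T0 X3 | b
  T0 -> b
  T1 -> a
  X2 -> A B
  X3 -> A B
  X4 -> B B
  X5 -> T1 S

Fill CYK table bottom-up:
  [0..0]={T1}  "a"  orig:{}
  [1..1]={T1}  "a"  orig:{}
  [2..2]={T1}  "a"  orig:{}
  [3..3]={T1}  "a"  orig:{}
  [4..4]={A,B,T0}  "b"  orig:{A,B}
  [5..5]={A,B,T0}  "b"  orig:{A,B}
  [6..6]={T1}  "a"  orig:{}
  [7..7]={A,B,T0}  "b"  orig:{A,B}
  [8..8]={A,B,T0}  "b"  orig:{A,B}
  [9..9]={A,B,T0}  "b"  orig:{A,B}
  [10..10]={A,B,T0}  "b"  orig:{A,B}
  [11..11]={A,B,T0}  "b"  orig:{A,B}
  [0..1]=∅  "aa"
  [1..2]=∅  "aa"
  [2..3]=∅  "aa"
  [3..4]=∅  "ab"
  [4..5]={S,X2,X3,X4}  "bb"  orig:{S}
  [5..6]={A}  "ba"
  [6..7]=∅  "ab"
  [7..8]={S,X2,X3,X4}  "bb"  orig:{S}
  [8..9]={S,X2,X3,X4}  "bb"  orig:{S}
  [9..10]={S,X2,X3,X4}  "bb"  orig:{S}
  [10..11]={S,X2,X3,X4}  "bb"  orig:{S}
  [0..2]=∅  "aaa"
  [1..3]=∅  "aaa"
  [2..4]=∅  "aab"
  [3..5]={X5}  "abb"  orig:{}
  [4..6]=∅  "bba"
  [5..7]={X2,X3}  "bab"  orig:{}
  [6..8]={X5}  "abb"  orig:{}
  [7..9]={A,B,S}  "bbb"
  [8..10]={A,B,S}  "bbb"
  [9..11]={A,B,S}  "bbb"
  [0..3]=∅  "aaaa"
  [1..4]=∅  "aaab"
  [2..5]={S}  "aabb"
  [3..6]=∅  "abba"
  [4..7]={A,B}  "bbab"
  [5..8]={S}  "babb"
  [6..9]={X5}  "abbb"  orig:{}
  [7..10]={X2,X3,X4}  "bbbb"  orig:{}
  [8..11]={X2,X3,X4}  "bbbb"  orig:{}
  [0..4]=∅  "aaaab"
  [1..5]={X5}  "aaabb"  orig:{}
  [2..6]=∅  "aabba"
  [3..7]=∅  "abbab"
  [4..8]={X2,X3,X4}  "bbabb"  orig:{}
  [5..9]={X2,X3}  "babbb"  orig:{}
  [6..10]=∅  "abbbb"
  [7..11]={A,B,S}  "bbbbb"
  [0..5]={S}  "aaaabb"
  [1..6]=∅  "aaabba"
  [2..7]=∅  "aabbab"
  [3..8]=∅  "abbabb"
  [4..9]={A,B,S}  "bbabbb"
  [5..10]={S}  "babbbb"
  [6..11]={X5}  "abbbbb"  orig:{}
  [0..6]=∅  "aaaabba"
  [1..7]=∅  "aaabbab"
  [2..8]=∅  "aabbabb"
  [3..9]={X5}  "abbabbb"  orig:{}
  [4..10]={X2,X3,X4}  "bbabbbb"  orig:{}
  [5..11]={X2,X3}  "babbbbb"  orig:{}
  [0..7]=∅  "aaaabbab"
  [1..8]=∅  "aaabbabb"
  [2..9]={S}  "aabbabbb"
  [3..10]=∅  "abbabbbb"
  [4..11]={A,B,S}  "bbabbbbb"
  [0..8]=∅  "aaaabbabb"
  [1..9]={X5}  "aaabbabbb"  orig:{}
  [2..10]=∅  "aabbabbbb"
  [3..11]={X5}  "abbabbbbb"  orig:{}
  [0..9]={S}  "aaaabbabbb"
  [1..10]=∅  "aaabbabbbb"
  [2..11]={S}  "aabbabbbbb"
  [0..10]=∅  "aaaabbabbbb"
  [1..11]={X5}  "aaabbabbbbb"  orig:{}
  [0..11]={S}  "aaaabbabbbbb"

S ∈ T[0,11] ⇒ YES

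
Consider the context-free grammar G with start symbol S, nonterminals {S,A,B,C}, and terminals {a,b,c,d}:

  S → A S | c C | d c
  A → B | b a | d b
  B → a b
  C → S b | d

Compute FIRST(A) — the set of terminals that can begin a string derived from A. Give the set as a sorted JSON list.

FIRST sets, iterate to fixpoint:
pass 1:
  A via A→b a: +{b}
  A via A→d b: +{d}
  B via B→a b: +{a}
  C via C→d: +{d}
  S via S→A S: +{b,d}
  S via S→c C: +{c}
  S: {b,c,d}  A: {b,d}  B: {a}  C: {d}
pass 2:
  A via A→B: +{a}
  C via C→S b: +{b,c}
  S via S→A S: +{a}
  S: {a,b,c,d}  A: {a,b,d}  B: {a}  C: {b,c,d}
pass 3:
  C via C→S b: +{a}
  S: {a,b,c,d}  A: {a,b,d}  B: {a}  C: {a,b,c,d}
pass 4: — fixpoint
  S: {a,b,c,d}  A: {a,b,d}  B: {a}  C: {a,b,c,d}

FIRST(A) = ["a", "b", "d"]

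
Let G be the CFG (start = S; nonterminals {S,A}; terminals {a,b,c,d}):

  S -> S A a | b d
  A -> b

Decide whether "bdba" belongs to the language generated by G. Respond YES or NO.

Convert to CNF:
  S -> S X3 | T1 T2
  A -> b
  T0 -> a
  T1 -> b
  T2 -> d
  X3 -> A T0

CYK table (by increasing span):
  [0..0]={A,T1}  "b"  orig:{A}
  [1..1]={T2}  "d"  orig:{}
  [2..2]={A,T1}  "b"  orig:{A}
  [3..3]={T0}  "a"  orig:{}
  [0..1]={S}  "bd"
  [1..2]=∅  "db"
  [2..3]={X3}  "ba"  orig:{}
  [0..2]=∅  "bdb"
  [1..3]=∅  "dba"
  [0..3]={S}  "bdba"

S ∈ T[0,3] ⇒ YES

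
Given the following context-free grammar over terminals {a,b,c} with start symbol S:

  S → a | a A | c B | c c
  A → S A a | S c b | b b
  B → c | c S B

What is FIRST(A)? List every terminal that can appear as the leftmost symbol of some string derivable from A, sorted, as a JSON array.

FIRST iteration:
[1]
  A via A→b b: +{b}
  B via B→c: +{c}
  S via S→a: +{a}
  S via S→c B: +{c}
  S: {a,c}  A: {b}  B: {c}
[2]
  A via A→S A a: +{a,c}
  S: {a,c}  A: {a,b,c}  B: {c}
[3] — fixpoint
  S: {a,c}  A: {a,b,c}  B: {c}

FIRST(A) = ["a", "b", "c"]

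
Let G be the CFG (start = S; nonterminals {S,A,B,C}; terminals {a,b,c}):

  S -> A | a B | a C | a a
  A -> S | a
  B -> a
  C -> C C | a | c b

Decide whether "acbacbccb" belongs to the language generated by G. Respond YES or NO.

CNF form of G:
  S -> T0 B | T0 C | T0 T0 | a
  A -> T0 B | T0 C | T0 T0 | a
  B -> a
  C -> C C | T1 T2 | a
  T0 -> a
  T1 -> c
  T2 -> b

CYK fill:
  T[0,0] 'a' = {A,B,C,S,T0}  orig:{A,B,C,S}
  T[1,1] 'c' = {T1}  orig:{}
  T[2,2] 'b' = {T2}  orig:{}
  T[3,3] 'a' = {A,B,C,S,T0}  orig:{A,B,C,S}
  T[4,4] 'c' = {T1}  orig:{}
  T[5,5] 'b' = {T2}  orig:{}
  T[6,6] 'c' = {T1}  orig:{}
  T[7,7] 'c' = {T1}  orig:{}
  T[8,8] 'b' = {T2}  orig:{}
  T[0,1] 'ac' = ∅
  T[1,2] 'cb' = {C}
  T[2,3] 'ba' = ∅
  T[3,4] 'ac' = ∅
  T[4,5] 'cb' = {C}
  T[5,6] 'bc' = ∅
  T[6,7] 'cc' = ∅
  T[7,8] 'cb' = {C}
  T[0,2] 'acb' = {A,C,S}
  T[1,3] 'cba' = {C}
  T[2,4] 'bac' = ∅
  T[3,5] 'acb' = {A,C,S}
  T[4,6] 'cbc' = ∅
  T[5,7] 'bcc' = ∅
  T[6,8] 'ccb' = ∅
  T[0,3] 'acba' = {A,C,S}
  T[1,4] 'cbac' = ∅
  T[2,5] 'bacb' = ∅
  T[3,6] 'acbc' = ∅
  T[4,7] 'cbcc' = ∅
  T[5,8] 'bccb' = ∅
  T[0,4] 'acbac' = ∅
  T[1,5] 'cbacb' = {C}
  T[2,6] 'bacbc' = ∅
  T[3,7] 'acbcc' = ∅
  T[4,8] 'cbccb' = ∅
  T[0,5] 'acbacb' = {A,C,S}
  T[1,6] 'cbacbc' = ∅
  T[2,7] 'bacbcc' = ∅
  T[3,8] 'acbccb' = ∅
  T[0,6] 'acbacbc' = ∅
  T[1,7] 'cbacbcc' = ∅
  T[2,8] 'bacbccb' = ∅
  T[0,7] 'acbacbcc' = ∅
  T[1,8] 'cbacbccb' = ∅
  T[0,8] 'acbacbccb' = ∅

S ∉ T[0,8] ⇒ NO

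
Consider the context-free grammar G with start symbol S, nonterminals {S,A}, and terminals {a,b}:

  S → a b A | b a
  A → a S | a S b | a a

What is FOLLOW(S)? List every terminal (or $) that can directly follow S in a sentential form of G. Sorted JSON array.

Compute FIRST by fixpoint:
round 1:
  A via A→a S: +{a}
  S via S→a b A: +{a}
  S via S→b a: +{b}
  FIRST(S)={a,b}  FIRST(A)={a}
round 2: — fixpoint
  FIRST(S)={a,b}  FIRST(A)={a}

Compute FOLLOW by fixpoint:
initialize: $ ∈ FOLLOW(S)
round 1:
  A→a S b: FOLLOW(S) ⊇ FIRST(b) = {b}; new: +{b}
  S→a b A: FOLLOW(A) ⊇ FOLLOW(S) ⊇ {$,b}; new: +{$,b}
  FOLLOW(S)={$,b}  FOLLOW(A)={$,b}
round 2: (no change)
  FOLLOW(S)={$,b}  FOLLOW(A)={$,b}

FOLLOW(S) = ["$", "b"]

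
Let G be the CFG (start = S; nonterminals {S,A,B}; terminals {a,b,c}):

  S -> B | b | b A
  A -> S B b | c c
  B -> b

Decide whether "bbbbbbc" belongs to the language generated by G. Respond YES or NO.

Convert to CNF:
  S -> T0 A | b
  A -> S X2 | T1 T1
  B -> b
  T0 -> b
  T1 -> c
  X2 -> B T0

CYK table (by increasing span):
  [0..0]={B,S,T0}  "b"  orig:{B,S}
  [1..1]={B,S,T0}  "b"  orig:{B,S}
  [2..2]={B,S,T0}  "b"  orig:{B,S}
  [3..3]={B,S,T0}  "b"  orig:{B,S}
  [4..4]={B,S,T0}  "b"  orig:{B,S}
  [5..5]={B,S,T0}  "b"  orig:{B,S}
  [6..6]={T1}  "c"  orig:{}
  [0..1]={X2}  "bb"  orig:{}
  [1..2]={X2}  "bb"  orig:{}
  [2..3]={X2}  "bb"  orig:{}
  [3..4]={X2}  "bb"  orig:{}
  [4..5]={X2}  "bb"  orig:{}
  [5..6]=∅  "bc"
  [0..2]={A}  "bbb"
  [1..3]={A}  "bbb"
  [2..4]={A}  "bbb"
  [3..5]={A}  "bbb"
  [4..6]=∅  "bbc"
  [0..3]={S}  "bbbb"
  [1..4]={S}  "bbbb"
  [2..5]={S}  "bbbb"
  [3..6]=∅  "bbbc"
  [0..4]=∅  "bbbbb"
  [1..5]=∅  "bbbbb"
  [2..6]=∅  "bbbbc"
  [0..5]={A}  "bbbbbb"
  [1..6]=∅  "bbbbbc"
  [0..6]=∅  "bbbbbbc"

S ∉ T[0,6] ⇒ NO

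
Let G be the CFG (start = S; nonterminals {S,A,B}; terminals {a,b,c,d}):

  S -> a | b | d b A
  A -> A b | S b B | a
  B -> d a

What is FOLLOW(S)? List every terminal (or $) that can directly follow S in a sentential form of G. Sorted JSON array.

FIRST sets, iterate to fixpoint:
pass 1:
  A via A→a: +{a}
  B via B→d a: +{d}
  S via S→a: +{a}
  S via S→b: +{b}
  S via S→d b A: +{d}
  FIRST(S)={a,b,d}  FIRST(A)={a}  FIRST(B)={d}
pass 2:
  A via A→S b B: +{b,d}
  FIRST(S)={a,b,d}  FIRST(A)={a,b,d}  FIRST(B)={d}
pass 3: (stable)
  FIRST(S)={a,b,d}  FIRST(A)={a,b,d}  FIRST(B)={d}

FOLLOW iteration:
seed FOLLOW(S) with $
iter 1:
  A→A b: FOLLOW(A) ⊇ FIRST(b) = {b}; new: +{b}
  A→S b B: FOLLOW(S) ⊇ FIRST(b) = {b}; new: +{b}
  A→S b B: FOLLOW(B) ⊇ FOLLOW(A) ⊇ {b}; new: +{b}
  S→d b A: FOLLOW(A) ⊇ FOLLOW(S) ⊇ {$,b}; new: +{$}
  FOLLOW(S)={$,b}  FOLLOW(A)={$,b}  FOLLOW(B)={b}
iter 2:
  A→S b B: FOLLOW(B) ⊇ FOLLOW(A) ⊇ {$,b}; new: +{$}
  FOLLOW(S)={$,b}  FOLLOW(A)={$,b}  FOLLOW(B)={$,b}
iter 3: (stable)
  FOLLOW(S)={$,b}  FOLLOW(A)={$,b}  FOLLOW(B)={$,b}

FOLLOW(S) = ["$", "b"]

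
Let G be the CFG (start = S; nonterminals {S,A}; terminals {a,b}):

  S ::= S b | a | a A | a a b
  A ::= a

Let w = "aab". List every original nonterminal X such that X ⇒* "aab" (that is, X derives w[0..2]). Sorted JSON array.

CNF form of G:
  S -> S T0 | T1 A | T1 X2 | a
  A -> a
  T0 -> b
  T1 -> a
  X2 -> T1 T0

CYK fill — only the sub-triangle for w[0..2]:
  cell(0,0) a: {A,S,T1}  orig:{A,S}
  cell(1,1) a: {A,S,T1}  orig:{A,S}
  cell(2,2) b: {T0}  orig:{}
  cell(0,1) aa: {S}
  cell(1,2) ab: {S,X2}  orig:{S}
  cell(0,2) aab: {S}

Original NTs in T[0,2] deriving "aab": ["S"]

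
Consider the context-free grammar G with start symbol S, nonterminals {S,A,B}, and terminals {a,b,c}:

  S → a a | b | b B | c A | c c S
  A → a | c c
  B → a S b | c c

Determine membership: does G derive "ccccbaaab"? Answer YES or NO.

CNF form of G:
  S -> T0 A | T0 X4 | T1 T1 | T2 B | b
  A -> T0 T0 | a
  B -> T0 T0 | T1 X3
  T0 -> c
  T1 -> a
  T2 -> b
  X3 -> S T2
  X4 -> T0 S

CYK fill:
  [0..0]={T0}  "c"  orig:{}
  [1..1]={T0}  "c"  orig:{}
  [2..2]={T0}  "c"  orig:{}
  [3..3]={T0}  "c"  orig:{}
  [4..4]={S,T2}  "b"  orig:{S}
  [5..5]={A,T1}  "a"  orig:{A}
  [6..6]={A,T1}  "a"  orig:{A}
  [7..7]={A,T1}  "a"  orig:{A}
  [8..8]={S,T2}  "b"  orig:{S}
  [0..1]={A,B}  "cc"
  [1..2]={A,B}  "cc"
  [2..3]={A,B}  "cc"
  [3..4]={X4}  "cb"  orig:{}
  [4..5]=∅  "ba"
  [5..6]={S}  "aa"
  [6..7]={S}  "aa"
  [7..8]=∅  "ab"
  [0..2]={S}  "ccc"
  [1..3]={S}  "ccc"
  [2..4]={S}  "ccb"
  [3..5]=∅  "cba"
  [4..6]=∅  "baa"
  [5..7]=∅  "aaa"
  [6..8]={X3}  "aab"  orig:{}
  [0..3]={X4}  "cccc"  orig:{}
  [1..4]={X3,X4}  "cccb"  orig:{}
  [2..5]=∅  "ccba"
  [3..6]=∅  "cbaa"
  [4..7]=∅  "baaa"
  [5..8]={B}  "aaab"
  [0..4]={S}  "ccccb"
  [1..5]=∅  "cccba"
  [2..6]=∅  "ccbaa"
  [3..7]=∅  "cbaaa"
  [4..8]={S}  "baaab"
  [0..5]=∅  "ccccba"
  [1..6]=∅  "cccbaa"
  [2..7]=∅  "ccbaaa"
  [3..8]={X4}  "cbaaab"  orig:{}
  [0..6]=∅  "ccccbaa"
  [1..7]=∅  "cccbaaa"
  [2..8]={S}  "ccbaaab"
  [0..7]=∅  "ccccbaaa"
  [1..8]={X4}  "cccbaaab"  orig:{}
  [0..8]={S}  "ccccbaaab"

S ∈ T[0,8] ⇒ YES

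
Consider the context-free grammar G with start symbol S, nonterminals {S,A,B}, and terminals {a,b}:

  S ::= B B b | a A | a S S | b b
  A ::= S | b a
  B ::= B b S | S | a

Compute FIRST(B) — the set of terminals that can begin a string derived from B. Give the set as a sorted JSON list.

FIRST sets, iterate to fixpoint:
[1]
  A via A→b a: +{b}
  B via B→a: +{a}
  S via S→B B b: +{a}
  S via S→b b: +{b}
  FIRST(S)={a,b}  FIRST(A)={b}  FIRST(B)={a}
[2]
  A via A→S: +{a}
  B via B→S: +{b}
  FIRST(S)={a,b}  FIRST(A)={a,b}  FIRST(B)={a,b}
[3] done
  FIRST(S)={a,b}  FIRST(A)={a,b}  FIRST(B)={a,b}

FIRST(B) = ["a", "b"]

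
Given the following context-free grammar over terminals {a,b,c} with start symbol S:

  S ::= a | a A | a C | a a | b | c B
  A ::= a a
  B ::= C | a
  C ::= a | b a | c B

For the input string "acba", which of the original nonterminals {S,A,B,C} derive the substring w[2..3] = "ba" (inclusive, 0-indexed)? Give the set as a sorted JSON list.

CNF form of G:
  S -> T0 A | T0 C | T0 T0 | T2 B | a | b
  A -> T0 T0
  B -> T1 T0 | T2 B | a
  C -> T1 T0 | T2 B | a
  T0 -> a
  T1 -> b
  T2 -> c

CYK fill — only the sub-triangle for w[2..3]:
  T[2,2] 'b' = {S,T1}  orig:{S}
  T[3,3] 'a' = {B,C,S,T0}  orig:{B,C,S}
  T[2,3] 'ba' = {B,C}

Original NTs in T[2,3] deriving "ba": ["B", "C"]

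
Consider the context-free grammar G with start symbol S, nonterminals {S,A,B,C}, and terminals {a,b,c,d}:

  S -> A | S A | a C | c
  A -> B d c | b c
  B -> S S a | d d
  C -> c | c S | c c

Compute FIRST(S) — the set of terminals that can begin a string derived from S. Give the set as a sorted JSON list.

Compute FIRST by fixpoint:
pass 1:
  A via A→b c: +{b}
  B via B→d d: +{d}
  C via C→c: +{c}
  S via S→A: +{b}
  S via S→a C: +{a}
  S via S→c: +{c}
  S: {a,b,c}  A: {b}  B: {d}  C: {c}
pass 2:
  A via A→B d c: +{d}
  B via B→S S a: +{a,b,c}
  S via S→A: +{d}
  S: {a,b,c,d}  A: {b,d}  B: {a,b,c,d}  C: {c}
pass 3:
  A via A→B d c: +{a,c}
  S: {a,b,c,d}  A: {a,b,c,d}  B: {a,b,c,d}  C: {c}
pass 4: — fixpoint
  S: {a,b,c,d}  A: {a,b,c,d}  B: {a,b,c,d}  C: {c}

FIRST(S) = ["a", "b", "c", "d"]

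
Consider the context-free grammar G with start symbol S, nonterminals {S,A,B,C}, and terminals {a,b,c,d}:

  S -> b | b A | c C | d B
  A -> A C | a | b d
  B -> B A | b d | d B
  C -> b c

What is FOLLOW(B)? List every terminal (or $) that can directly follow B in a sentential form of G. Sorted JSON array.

FIRST sets, iterate to fixpoint:
round 1:
  A via A→a: +{a}
  A via A→b d: +{b}
  B via B→b d: +{b}
  B via B→d B: +{d}
  C via C→b c: +{b}
  S via S→b: +{b}
  S via S→c C: +{c}
  S via S→d B: +{d}
  FIRST(S)={b,c,d}  FIRST(A)={a,b}  FIRST(B)={b,d}  FIRST(C)={b}
round 2: — fixpoint
  FIRST(S)={b,c,d}  FIRST(A)={a,b}  FIRST(B)={b,d}  FIRST(C)={b}

FOLLOW sets:
seed FOLLOW(S) with $
iter 1:
  A→A C: FOLLOW(A) ⊇ FIRST(C) = {b}; new: +{b}
  A→A C: FOLLOW(C) ⊇ FOLLOW(A) ⊇ {b}; new: +{b}
  B→B A: FOLLOW(B) ⊇ FIRST(A) = {a,b}; new: +{a,b}
  B→B A: FOLLOW(A) ⊇ FOLLOW(B) ⊇ {a,b}; new: +{a}
  S→b A: FOLLOW(A) ⊇ FOLLOW(S) ⊇ {$}; new: +{$}
  S→c C: FOLLOW(C) ⊇ FOLLOW(S) ⊇ {$}; new: +{$}
  S→d B: FOLLOW(B) ⊇ FOLLOW(S) ⊇ {$}; new: +{$}
  FOLLOW(S)={$}  FOLLOW(A)={$,a,b}  FOLLOW(B)={$,a,b}  FOLLOW(C)={$,b}
iter 2:
  A→A C: FOLLOW(C) ⊇ FOLLOW(A) ⊇ {$,a,b}; new: +{a}
  FOLLOW(S)={$}  FOLLOW(A)={$,a,b}  FOLLOW(B)={$,a,b}  FOLLOW(C)={$,a,b}
iter 3: (no change)
  FOLLOW(S)={$}  FOLLOW(A)={$,a,b}  FOLLOW(B)={$,a,b}  FOLLOW(C)={$,a,b}

FOLLOW(B) = ["$", "a", "b"]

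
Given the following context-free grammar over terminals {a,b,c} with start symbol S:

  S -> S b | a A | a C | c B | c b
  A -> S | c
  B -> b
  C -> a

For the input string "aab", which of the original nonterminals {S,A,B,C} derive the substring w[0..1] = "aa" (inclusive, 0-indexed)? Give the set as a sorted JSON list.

CNF form of G:
  S -> S T0 | T1 A | T1 C | T2 B | T2 T0
  A -> S T0 | T1 A | T1 C | T2 B | T2 T0 | c
  B -> b
  C -> a
  T0 -> b
  T1 -> a
  T2 -> c

CYK table (by increasing span) (cells [i..j] with 0 ≤ i ≤ j ≤ 1 only):
  T[0,0] 'a' = {C,T1}  orig:{C}
  T[1,1] 'a' = {C,T1}  orig:{C}
  T[0,1] 'aa' = {A,S}

Original NTs in T[0,1] deriving "aa": ["A", "S"]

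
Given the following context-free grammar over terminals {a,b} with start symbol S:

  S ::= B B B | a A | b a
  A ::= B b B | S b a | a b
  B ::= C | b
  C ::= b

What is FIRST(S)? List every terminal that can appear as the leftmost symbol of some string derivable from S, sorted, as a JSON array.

FIRST iteration:
[1]
  A via A→a b: +{a}
  B via B→b: +{b}
  C via C→b: +{b}
  S via S→B B B: +{b}
  S via S→a A: +{a}
  S: {a,b}  A: {a}  B: {b}  C: {b}
[2]
  A via A→B b B: +{b}
  S: {a,b}  A: {a,b}  B: {b}  C: {b}
[3] (stable)
  S: {a,b}  A: {a,b}  B: {b}  C: {b}

FIRST(S) = ["a", "b"]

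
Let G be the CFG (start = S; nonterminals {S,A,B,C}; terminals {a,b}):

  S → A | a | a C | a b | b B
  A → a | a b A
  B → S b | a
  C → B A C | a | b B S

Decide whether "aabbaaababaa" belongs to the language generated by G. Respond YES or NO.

Convert to CNF:
  S -> T0 C | T0 T1 | T0 X5 | T1 B | a
  A -> T0 X2 | a
  B -> S T1 | a
  C -> B X3 | T1 X4 | a
  T0 -> a
  T1 -> b
  X2 -> T1 A
  X3 -> A C
  X4 -> B S
  X5 -> T1 A

CYK table (by increasing span):
  [0..0]={A,B,C,S,T0}  "a"  orig:{A,B,C,S}
  [1..1]={A,B,C,S,T0}  "a"  orig:{A,B,C,S}
  [2..2]={T1}  "b"  orig:{}
  [3..3]={T1}  "b"  orig:{}
  [4..4]={A,B,C,S,T0}  "a"  orig:{A,B,C,S}
  [5..5]={A,B,C,S,T0}  "a"  orig:{A,B,C,S}
  [6..6]={A,B,C,S,T0}  "a"  orig:{A,B,C,S}
  [7..7]={T1}  "b"  orig:{}
  [8..8]={A,B,C,S,T0}  "a"  orig:{A,B,C,S}
  [9..9]={T1}  "b"  orig:{}
  [10..10]={A,B,C,S,T0}  "a"  orig:{A,B,C,S}
  [11..11]={A,B,C,S,T0}  "a"  orig:{A,B,C,S}
  [0..1]={S,X3,X4}  "aa"  orig:{S}
  [1..2]={B,S}  "ab"
  [2..3]=∅  "bb"
  [3..4]={S,X2,X5}  "ba"  orig:{S}
  [4..5]={S,X3,X4}  "aa"  orig:{S}
  [5..6]={S,X3,X4}  "aa"  orig:{S}
  [6..7]={B,S}  "ab"
  [7..8]={S,X2,X5}  "ba"  orig:{S}
  [8..9]={B,S}  "ab"
  [9..10]={S,X2,X5}  "ba"  orig:{S}
  [10..11]={S,X3,X4}  "aa"  orig:{S}
  [0..2]={B,X4}  "aab"  orig:{B}
  [1..3]={B}  "abb"
  [2..4]=∅  "bba"
  [3..5]={C}  "baa"
  [4..6]={C,X4}  "aaa"  orig:{C}
  [5..7]={B,X4}  "aab"  orig:{B}
  [6..8]={A,S,X4}  "aba"  orig:{A,S}
  [7..9]={B,S}  "bab"
  [8..10]={A,S,X4}  "aba"  orig:{A,S}
  [9..11]={C}  "baa"
  [0..3]=∅  "aabb"
  [1..4]={X4}  "abba"  orig:{}
  [2..5]=∅  "bbaa"
  [3..6]={C}  "baaa"
  [4..7]=∅  "aaab"
  [5..8]={X4}  "aaba"  orig:{}
  [6..9]={B,X4}  "abab"  orig:{B}
  [7..10]={C,X2,X4,X5}  "baba"  orig:{C}
  [8..11]={C,S,X3,X4}  "abaa"  orig:{C,S}
  [0..4]={X4}  "aabba"  orig:{}
  [1..5]={C,X4}  "abbaa"  orig:{C}
  [2..6]=∅  "bbaaa"
  [3..7]=∅  "baaab"
  [4..8]=∅  "aaaba"
  [5..9]={X4}  "aabab"  orig:{}
  [6..10]={A,S,X3,X4}  "ababa"  orig:{A,S}
  [7..11]={C,X4}  "babaa"  orig:{C}
  [0..5]={S,X3}  "aabbaa"  orig:{S}
  [1..6]=∅  "abbaaa"
  [2..7]=∅  "bbaaab"
  [3..8]=∅  "baaaba"
  [4..9]=∅  "aaabab"
  [5..10]={C,X4}  "aababa"  orig:{C}
  [6..11]={C,S,X3,X4}  "ababaa"  orig:{C,S}
  [0..6]=∅  "aabbaaa"
  [1..7]=∅  "abbaaab"
  [2..8]=∅  "bbaaaba"
  [3..9]=∅  "baaabab"
  [4..10]={S,X3}  "aaababa"  orig:{S}
  [5..11]={C,S,X3,X4}  "aababaa"  orig:{C,S}
  [0..7]=∅  "aabbaaab"
  [1..8]=∅  "abbaaaba"
  [2..9]=∅  "bbaaabab"
  [3..10]=∅  "baaababa"
  [4..11]={C,S,X3,X4}  "aaababaa"  orig:{C,S}
  [0..8]=∅  "aabbaaaba"
  [1..9]=∅  "abbaaabab"
  [2..10]=∅  "bbaaababa"
  [3..11]={C}  "baaababaa"
  [0..9]=∅  "aabbaaabab"
  [1..10]={C,X4}  "abbaaababa"  orig:{C}
  [2..11]=∅  "bbaaababaa"
  [0..10]={S,X3}  "aabbaaababa"  orig:{S}
  [1..11]={C,X4}  "abbaaababaa"  orig:{C}
  [0..11]={S,X3}  "aabbaaababaa"  orig:{S}

S ∈ T[0,11] ⇒ YES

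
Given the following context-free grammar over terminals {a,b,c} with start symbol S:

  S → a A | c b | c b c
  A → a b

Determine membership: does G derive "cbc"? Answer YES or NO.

Convert to CNF:
  S -> T0 A | T2 T1 | T2 X3
  A -> T0 T1
  T0 -> a
  T1 -> b
  T2 -> c
  X3 -> T1 T2

CYK fill:
  cell(0,0) c: {T2}  orig:{}
  cell(1,1) b: {T1}  orig:{}
  cell(2,2) c: {T2}  orig:{}
  cell(0,1) cb: {S}
  cell(1,2) bc: {X3}  orig:{}
  cell(0,2) cbc: {S}

S ∈ T[0,2] ⇒ YES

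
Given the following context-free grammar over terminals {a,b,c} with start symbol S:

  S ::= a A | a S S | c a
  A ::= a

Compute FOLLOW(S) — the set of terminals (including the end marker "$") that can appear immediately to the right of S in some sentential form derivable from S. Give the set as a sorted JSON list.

Compute FIRST by fixpoint:
iter 1:
  A via A→a: +{a}
  S via S→a A: +{a}
  S via S→c a: +{c}
  FIRST(S)={a,c}  FIRST(A)={a}
iter 2: done
  FIRST(S)={a,c}  FIRST(A)={a}

FOLLOW iteration:
seed FOLLOW(S) with $
[1]
  S→a A: FOLLOW(A) ⊇ FOLLOW(S) ⊇ {$}; new: +{$}
  S→a S S: FOLLOW(S) ⊇ FIRST(S) = {a,c}; new: +{a,c}
  S: {$,a,c}  A: {$}
[2]
  S→a A: FOLLOW(A) ⊇ FOLLOW(S) ⊇ {$,a,c}; new: +{a,c}
  S: {$,a,c}  A: {$,a,c}
[3] done
  S: {$,a,c}  A: {$,a,c}

FOLLOW(S) = ["$", "a", "c"]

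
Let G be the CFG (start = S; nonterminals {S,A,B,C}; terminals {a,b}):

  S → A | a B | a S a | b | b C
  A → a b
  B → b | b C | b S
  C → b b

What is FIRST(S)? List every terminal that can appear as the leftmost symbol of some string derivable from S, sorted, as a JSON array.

FIRST iteration:
[1]
  A via A→a b: +{a}
  B via B→b: +{b}
  C via C→b b: +{b}
  S via S→A: +{a}
  S via S→b: +{b}
  FIRST[S]={a,b}  FIRST[A]={a}  FIRST[B]={b}  FIRST[C]={b}
[2] done
  FIRST[S]={a,b}  FIRST[A]={a}  FIRST[B]={b}  FIRST[C]={b}

FIRST(S) = ["a", "b"]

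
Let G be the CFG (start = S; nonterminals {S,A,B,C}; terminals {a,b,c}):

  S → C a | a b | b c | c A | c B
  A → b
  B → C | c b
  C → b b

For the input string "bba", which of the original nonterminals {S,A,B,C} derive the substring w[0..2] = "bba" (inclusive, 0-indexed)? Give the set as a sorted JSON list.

Convert to CNF:
  S -> C T2 | T0 T1 | T1 A | T1 B | T2 T0
  A -> b
  B -> T0 T0 | T1 T0
  C -> T0 T0
  T0 -> b
  T1 -> c
  T2 -> a

CYK table (by increasing span) (cells [i..j] with 0 ≤ i ≤ j ≤ 2 only):
  cell(0,0) b: {A,T0}  orig:{A}
  cell(1,1) b: {A,T0}  orig:{A}
  cell(2,2) a: {T2}  orig:{}
  cell(0,1) bb: {B,C}
  cell(1,2) ba: ∅
  cell(0,2) bba: {S}

Original NTs in T[0,2] deriving "bba": ["S"]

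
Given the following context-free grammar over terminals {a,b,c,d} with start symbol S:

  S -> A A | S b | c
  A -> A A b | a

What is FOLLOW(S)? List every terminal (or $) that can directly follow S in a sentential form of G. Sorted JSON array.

Compute FIRST by fixpoint:
[1]
  A via A→a: +{a}
  S via S→A A: +{a}
  S via S→c: +{c}
  S: {a,c}  A: {a}
[2] — fixpoint
  S: {a,c}  A: {a}

Compute FOLLOW by fixpoint:
FOLLOW(S) := {$}
pass 1:
  A→A A b: FOLLOW(A) ⊇ FIRST(A) = {a}; new: +{a}
  A→A A b: FOLLOW(A) ⊇ FIRST(b) = {b}; new: +{b}
  S→A A: FOLLOW(A) ⊇ FOLLOW(S) ⊇ {$}; new: +{$}
  S→S b: FOLLOW(S) ⊇ FIRST(b) = {b}; new: +{b}
  S: {$,b}  A: {$,a,b}
pass 2: done
  S: {$,b}  A: {$,a,b}

FOLLOW(S) = ["$", "b"]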